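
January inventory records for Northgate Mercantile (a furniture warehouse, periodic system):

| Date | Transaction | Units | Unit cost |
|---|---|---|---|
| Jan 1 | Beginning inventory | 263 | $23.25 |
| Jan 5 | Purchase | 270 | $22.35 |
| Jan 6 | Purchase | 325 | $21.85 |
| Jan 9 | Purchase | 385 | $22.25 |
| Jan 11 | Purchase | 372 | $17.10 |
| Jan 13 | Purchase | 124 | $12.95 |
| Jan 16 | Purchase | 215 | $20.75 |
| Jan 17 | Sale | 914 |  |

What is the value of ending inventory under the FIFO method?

Ending inventory = $19,748.50

Jan 17, 914 sold [FIFO — oldest first]: 263 @ $23.25 + 270 @ $22.35 + 325 @ $21.85 + 56 @ $22.25 = $20,496.50
Ending inventory: 329 @ $22.25 + 372 @ $17.10 + 124 @ $12.95 + 215 @ $20.75 = $19,748.50
Check: goods available $40,245.00 = COGS $20,496.50 + ending $19,748.50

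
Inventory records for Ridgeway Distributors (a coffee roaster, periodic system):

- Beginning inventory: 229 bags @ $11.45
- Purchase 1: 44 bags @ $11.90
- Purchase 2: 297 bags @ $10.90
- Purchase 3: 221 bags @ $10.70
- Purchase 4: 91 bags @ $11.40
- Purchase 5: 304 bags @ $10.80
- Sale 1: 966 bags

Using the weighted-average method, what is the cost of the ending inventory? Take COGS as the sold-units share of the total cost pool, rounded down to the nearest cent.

Sale 1, sell 966: 966/1186 × $13,068.25 → $10,644.12
Ending inventory (cost pool remaining) = $2,424.13

Ending inventory = $2,424.13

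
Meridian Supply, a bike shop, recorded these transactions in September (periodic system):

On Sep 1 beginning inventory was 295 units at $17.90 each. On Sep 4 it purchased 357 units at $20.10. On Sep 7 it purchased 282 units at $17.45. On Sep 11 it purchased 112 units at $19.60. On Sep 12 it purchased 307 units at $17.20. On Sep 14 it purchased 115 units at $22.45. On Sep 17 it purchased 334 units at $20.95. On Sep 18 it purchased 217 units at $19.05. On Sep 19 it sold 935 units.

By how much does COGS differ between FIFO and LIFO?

$943.00

FIFO COGS: 295 @ $17.90 + 357 @ $20.10 + 282 @ $17.45 + 1 @ $19.60 = $17,396.70
LIFO COGS: 217 @ $19.05 + 334 @ $20.95 + 115 @ $22.45 + 269 @ $17.20 = $18,339.70
Difference = |$17,396.70 − $18,339.70| = $943.00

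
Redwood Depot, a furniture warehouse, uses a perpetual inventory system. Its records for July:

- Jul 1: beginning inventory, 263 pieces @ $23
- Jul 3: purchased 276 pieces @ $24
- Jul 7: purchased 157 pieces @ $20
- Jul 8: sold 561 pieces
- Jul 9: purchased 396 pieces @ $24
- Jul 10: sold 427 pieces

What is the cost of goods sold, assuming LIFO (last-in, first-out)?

Jul 8, 561 sold [LIFO — newest first]: 157 @ $20 + 276 @ $24 + 128 @ $23 = $12,708
Jul 10, 427 sold [LIFO — newest first]: 396 @ $24 + 31 @ $23 = $10,217
Total COGS = $12,708 + $10,217 = $22,925
Ending inventory: 104 @ $23 = $2,392

COGS = $22,925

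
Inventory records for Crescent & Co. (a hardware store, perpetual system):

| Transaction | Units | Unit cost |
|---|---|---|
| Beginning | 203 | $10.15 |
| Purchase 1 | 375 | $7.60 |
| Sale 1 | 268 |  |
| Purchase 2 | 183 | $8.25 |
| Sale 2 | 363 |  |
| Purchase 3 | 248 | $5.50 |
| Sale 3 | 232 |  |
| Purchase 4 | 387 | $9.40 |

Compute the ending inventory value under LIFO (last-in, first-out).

Ending inventory = $5,045.30

Sale 1 (268) [LIFO — newest first]: 268 @ $7.60 = $2,036.80
Sale 2 (363) [LIFO — newest first]: 183 @ $8.25 + 107 @ $7.60 + 73 @ $10.15 = $3,063.90
Sale 3 (232) [LIFO — newest first]: 232 @ $5.50 = $1,276.00
Total COGS = $2,036.80 + $3,063.90 + $1,276.00 = $6,376.70
Ending inventory: 130 @ $10.15 + 16 @ $5.50 + 387 @ $9.40 = $5,045.30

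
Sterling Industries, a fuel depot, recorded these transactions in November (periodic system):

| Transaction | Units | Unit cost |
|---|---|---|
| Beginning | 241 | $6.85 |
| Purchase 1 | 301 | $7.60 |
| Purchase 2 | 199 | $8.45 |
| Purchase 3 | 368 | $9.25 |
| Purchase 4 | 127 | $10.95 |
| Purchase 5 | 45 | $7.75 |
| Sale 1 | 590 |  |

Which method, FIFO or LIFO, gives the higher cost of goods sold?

FIFO COGS: 241 @ $6.85 + 301 @ $7.60 + 48 @ $8.45 = $4,344.05
LIFO COGS: 45 @ $7.75 + 127 @ $10.95 + 368 @ $9.25 + 50 @ $8.45 = $5,565.90

LIFO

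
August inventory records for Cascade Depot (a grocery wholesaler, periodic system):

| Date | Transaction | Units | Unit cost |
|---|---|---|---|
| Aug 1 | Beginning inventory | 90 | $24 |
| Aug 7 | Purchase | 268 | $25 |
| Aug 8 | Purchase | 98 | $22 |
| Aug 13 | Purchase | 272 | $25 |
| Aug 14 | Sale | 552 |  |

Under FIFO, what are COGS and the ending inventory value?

Aug 14, 552 sold [FIFO — oldest first]: 90 @ $24 + 268 @ $25 + 98 @ $22 + 96 @ $25 = $13,416
Ending inventory: 176 @ $25 = $4,400
Check: goods available $17,816 = COGS $13,416 + ending $4,400

COGS = $13,416; ending inventory = $4,400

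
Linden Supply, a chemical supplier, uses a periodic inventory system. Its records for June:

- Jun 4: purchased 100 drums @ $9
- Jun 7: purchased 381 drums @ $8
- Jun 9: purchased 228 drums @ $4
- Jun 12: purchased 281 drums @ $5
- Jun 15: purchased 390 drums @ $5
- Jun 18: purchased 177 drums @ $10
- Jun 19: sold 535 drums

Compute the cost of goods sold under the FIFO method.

Jun 19, 535 sold [FIFO — oldest first]: 100 @ $9 + 381 @ $8 + 54 @ $4 = $4,164
Ending inventory: 174 @ $4 + 281 @ $5 + 390 @ $5 + 177 @ $10 = $5,821
Check: goods available $9,985 = COGS $4,164 + ending $5,821

COGS = $4,164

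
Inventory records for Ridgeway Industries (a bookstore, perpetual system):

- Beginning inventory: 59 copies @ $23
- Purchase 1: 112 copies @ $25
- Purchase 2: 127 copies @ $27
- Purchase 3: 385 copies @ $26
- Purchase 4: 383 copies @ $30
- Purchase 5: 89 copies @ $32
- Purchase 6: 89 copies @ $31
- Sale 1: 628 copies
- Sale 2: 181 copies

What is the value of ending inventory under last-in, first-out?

Ending inventory = $11,148

Sale 1 (628) [LIFO — newest first]: 89 @ $31 + 89 @ $32 + 383 @ $30 + 67 @ $26 = $18,839
Sale 2 (181) [LIFO — newest first]: 181 @ $26 = $4,706
Total COGS = $18,839 + $4,706 = $23,545
Ending inventory: 59 @ $23 + 112 @ $25 + 127 @ $27 + 137 @ $26 = $11,148
Check: goods available $34,693 = COGS $23,545 + ending $11,148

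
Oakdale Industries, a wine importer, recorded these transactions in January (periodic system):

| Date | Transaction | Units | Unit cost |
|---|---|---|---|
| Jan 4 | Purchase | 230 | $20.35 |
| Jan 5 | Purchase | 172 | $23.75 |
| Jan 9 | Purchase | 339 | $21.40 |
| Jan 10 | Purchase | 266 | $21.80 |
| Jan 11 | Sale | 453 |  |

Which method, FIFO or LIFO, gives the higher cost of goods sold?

FIFO

FIFO COGS: 230 @ $20.35 + 172 @ $23.75 + 51 @ $21.40 = $9,856.90
LIFO COGS: 266 @ $21.80 + 187 @ $21.40 = $9,800.60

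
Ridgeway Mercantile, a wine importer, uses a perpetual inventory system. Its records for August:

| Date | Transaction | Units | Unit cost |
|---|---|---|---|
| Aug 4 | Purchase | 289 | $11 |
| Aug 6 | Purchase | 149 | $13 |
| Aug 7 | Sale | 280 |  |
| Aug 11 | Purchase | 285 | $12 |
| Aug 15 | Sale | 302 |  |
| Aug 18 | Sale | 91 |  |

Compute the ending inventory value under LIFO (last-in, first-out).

Ending inventory = $550

Aug 7, 280 sold [LIFO — newest first]: 149 @ $13 + 131 @ $11 = $3,378
Aug 15, 302 sold [LIFO — newest first]: 285 @ $12 + 17 @ $11 = $3,607
Aug 18, 91 sold [LIFO — newest first]: 91 @ $11 = $1,001
Total COGS = $3,378 + $3,607 + $1,001 = $7,986
Ending inventory: 50 @ $11 = $550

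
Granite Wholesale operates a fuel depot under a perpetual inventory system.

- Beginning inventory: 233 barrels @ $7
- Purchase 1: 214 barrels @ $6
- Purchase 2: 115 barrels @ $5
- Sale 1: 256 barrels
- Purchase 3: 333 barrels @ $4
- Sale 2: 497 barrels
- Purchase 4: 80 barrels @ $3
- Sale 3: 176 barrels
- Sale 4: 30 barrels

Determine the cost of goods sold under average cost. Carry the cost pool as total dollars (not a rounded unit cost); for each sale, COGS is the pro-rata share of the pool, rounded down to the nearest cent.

After Beginning: 233 on hand, pool $1,631.00 (≈ $7.0000 each)
After Purchase 1: 447 on hand, pool $2,915.00 (≈ $6.5213 each)
After Purchase 2: 562 on hand, pool $3,490.00 (≈ $6.2100 each)
Sale 1, sell 256: 256/562 × $3,490.00 → $1,589.75
After Purchase 3: 639 on hand, pool $3,232.25 (≈ $5.0583 each)
Sale 2, sell 497: 497/639 × $3,232.25 → $2,513.97
After Purchase 4: 222 on hand, pool $958.28 (≈ $4.3166 each)
Sale 3, sell 176: 176/222 × $958.28 → $759.71
Sale 4, sell 30: 30/46 × $198.57 → $129.50
Total COGS = $1,589.75 + $2,513.97 + $759.71 + $129.50 = $4,992.93
Ending inventory (cost pool remaining) = $69.07
Check: goods available $5,062.00 = COGS $4,992.93 + ending $69.07

COGS = $4,992.93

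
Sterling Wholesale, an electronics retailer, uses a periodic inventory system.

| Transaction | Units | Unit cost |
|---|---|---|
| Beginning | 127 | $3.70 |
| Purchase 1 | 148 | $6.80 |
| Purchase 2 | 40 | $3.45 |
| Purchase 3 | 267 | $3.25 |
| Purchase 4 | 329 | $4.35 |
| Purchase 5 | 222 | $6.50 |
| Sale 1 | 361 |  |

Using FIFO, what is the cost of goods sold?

COGS = $1,763.80

Sale 1 (361) [FIFO — oldest first]: 127 @ $3.70 + 148 @ $6.80 + 40 @ $3.45 + 46 @ $3.25 = $1,763.80
Ending inventory: 221 @ $3.25 + 329 @ $4.35 + 222 @ $6.50 = $3,592.40
Check: goods available $5,356.20 = COGS $1,763.80 + ending $3,592.40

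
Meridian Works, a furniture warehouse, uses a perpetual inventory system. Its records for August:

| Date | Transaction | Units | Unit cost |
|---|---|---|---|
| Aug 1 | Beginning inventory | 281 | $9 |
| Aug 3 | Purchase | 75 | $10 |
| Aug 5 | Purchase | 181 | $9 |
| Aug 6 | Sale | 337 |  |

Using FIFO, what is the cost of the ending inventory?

Aug 6, 337 sold [FIFO — oldest first]: 281 @ $9 + 56 @ $10 = $3,089
Ending inventory: 19 @ $10 + 181 @ $9 = $1,819

Ending inventory = $1,819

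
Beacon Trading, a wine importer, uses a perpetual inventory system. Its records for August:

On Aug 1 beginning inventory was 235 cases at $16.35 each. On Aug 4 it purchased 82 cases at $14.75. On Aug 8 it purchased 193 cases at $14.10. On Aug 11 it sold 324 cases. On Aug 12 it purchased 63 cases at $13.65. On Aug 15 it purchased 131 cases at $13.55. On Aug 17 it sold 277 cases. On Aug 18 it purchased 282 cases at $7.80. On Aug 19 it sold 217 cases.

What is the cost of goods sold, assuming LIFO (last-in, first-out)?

Aug 11, 324 sold [LIFO — newest first]: 193 @ $14.10 + 82 @ $14.75 + 49 @ $16.35 = $4,731.95
Aug 17, 277 sold [LIFO — newest first]: 131 @ $13.55 + 63 @ $13.65 + 83 @ $16.35 = $3,992.05
Aug 19, 217 sold [LIFO — newest first]: 217 @ $7.80 = $1,692.60
Total COGS = $4,731.95 + $3,992.05 + $1,692.60 = $10,416.60
Ending inventory: 103 @ $16.35 + 65 @ $7.80 = $2,191.05

COGS = $10,416.60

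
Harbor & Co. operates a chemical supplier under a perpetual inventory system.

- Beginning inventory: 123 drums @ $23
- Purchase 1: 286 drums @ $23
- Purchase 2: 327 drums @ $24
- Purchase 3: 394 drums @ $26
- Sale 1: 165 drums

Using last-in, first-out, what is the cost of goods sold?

Sale 1 (165) [LIFO — newest first]: 165 @ $26 = $4,290
Ending inventory: 123 @ $23 + 286 @ $23 + 327 @ $24 + 229 @ $26 = $23,209
Check: goods available $27,499 = COGS $4,290 + ending $23,209

COGS = $4,290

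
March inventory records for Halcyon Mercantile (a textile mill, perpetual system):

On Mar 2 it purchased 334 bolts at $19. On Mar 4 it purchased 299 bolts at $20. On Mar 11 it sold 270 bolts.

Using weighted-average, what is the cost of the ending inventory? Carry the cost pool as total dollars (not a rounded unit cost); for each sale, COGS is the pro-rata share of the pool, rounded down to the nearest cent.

After Mar 2: 334 on hand, pool $6,346.00 (≈ $19.0000 each)
After Mar 4: 633 on hand, pool $12,326.00 (≈ $19.4724 each)
Mar 11, sell 270: 270/633 × $12,326.00 → $5,257.53
Ending inventory (cost pool remaining) = $7,068.47

Ending inventory = $7,068.47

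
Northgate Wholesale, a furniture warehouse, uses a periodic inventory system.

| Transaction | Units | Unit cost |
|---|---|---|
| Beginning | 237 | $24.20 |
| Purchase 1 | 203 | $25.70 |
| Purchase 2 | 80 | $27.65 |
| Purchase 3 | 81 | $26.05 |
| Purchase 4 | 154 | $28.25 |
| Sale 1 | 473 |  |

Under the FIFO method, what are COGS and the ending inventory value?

Sale 1 (473) [FIFO — oldest first]: 237 @ $24.20 + 203 @ $25.70 + 33 @ $27.65 = $11,864.95
Ending inventory: 47 @ $27.65 + 81 @ $26.05 + 154 @ $28.25 = $7,760.10

COGS = $11,864.95; ending inventory = $7,760.10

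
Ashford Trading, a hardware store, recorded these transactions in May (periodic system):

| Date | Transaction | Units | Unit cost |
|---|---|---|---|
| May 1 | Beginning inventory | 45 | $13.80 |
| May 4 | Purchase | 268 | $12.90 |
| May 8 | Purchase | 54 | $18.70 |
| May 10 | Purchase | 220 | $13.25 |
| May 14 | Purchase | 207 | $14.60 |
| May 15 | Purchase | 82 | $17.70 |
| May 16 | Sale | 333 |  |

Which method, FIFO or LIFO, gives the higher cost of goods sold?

FIFO COGS: 45 @ $13.80 + 268 @ $12.90 + 20 @ $18.70 = $4,452.20
LIFO COGS: 82 @ $17.70 + 207 @ $14.60 + 44 @ $13.25 = $5,056.60

LIFO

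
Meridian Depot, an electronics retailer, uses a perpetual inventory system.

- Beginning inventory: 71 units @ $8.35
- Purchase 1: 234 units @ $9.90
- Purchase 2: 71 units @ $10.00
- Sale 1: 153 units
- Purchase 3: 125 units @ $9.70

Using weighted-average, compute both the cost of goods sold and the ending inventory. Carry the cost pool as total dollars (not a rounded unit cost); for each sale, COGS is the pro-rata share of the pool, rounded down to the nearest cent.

COGS = $1,472.80; ending inventory = $3,359.15

After Beginning: 71 on hand, pool $592.85 (≈ $8.3500 each)
After Purchase 1: 305 on hand, pool $2,909.45 (≈ $9.5392 each)
After Purchase 2: 376 on hand, pool $3,619.45 (≈ $9.6262 each)
Sale 1, sell 153: 153/376 × $3,619.45 → $1,472.80
After Purchase 3: 348 on hand, pool $3,359.15 (≈ $9.6527 each)
Ending inventory (cost pool remaining) = $3,359.15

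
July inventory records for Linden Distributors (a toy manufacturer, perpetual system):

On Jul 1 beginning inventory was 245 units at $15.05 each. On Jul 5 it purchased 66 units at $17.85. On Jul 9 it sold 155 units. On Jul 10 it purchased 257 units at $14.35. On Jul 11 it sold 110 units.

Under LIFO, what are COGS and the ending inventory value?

COGS = $4,096.05; ending inventory = $4,457.25

Jul 9, 155 sold [LIFO — newest first]: 66 @ $17.85 + 89 @ $15.05 = $2,517.55
Jul 11, 110 sold [LIFO — newest first]: 110 @ $14.35 = $1,578.50
Total COGS = $2,517.55 + $1,578.50 = $4,096.05
Ending inventory: 156 @ $15.05 + 147 @ $14.35 = $4,457.25
Check: goods available $8,553.30 = COGS $4,096.05 + ending $4,457.25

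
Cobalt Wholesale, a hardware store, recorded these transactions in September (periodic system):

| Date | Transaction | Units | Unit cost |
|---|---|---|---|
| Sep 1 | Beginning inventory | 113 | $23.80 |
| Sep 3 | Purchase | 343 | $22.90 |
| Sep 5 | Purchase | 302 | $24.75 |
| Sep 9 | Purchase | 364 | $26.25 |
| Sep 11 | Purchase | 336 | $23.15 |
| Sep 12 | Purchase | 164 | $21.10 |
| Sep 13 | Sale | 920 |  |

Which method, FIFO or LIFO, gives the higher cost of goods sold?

FIFO

FIFO COGS: 113 @ $23.80 + 343 @ $22.90 + 302 @ $24.75 + 162 @ $26.25 = $22,271.10
LIFO COGS: 164 @ $21.10 + 336 @ $23.15 + 364 @ $26.25 + 56 @ $24.75 = $22,179.80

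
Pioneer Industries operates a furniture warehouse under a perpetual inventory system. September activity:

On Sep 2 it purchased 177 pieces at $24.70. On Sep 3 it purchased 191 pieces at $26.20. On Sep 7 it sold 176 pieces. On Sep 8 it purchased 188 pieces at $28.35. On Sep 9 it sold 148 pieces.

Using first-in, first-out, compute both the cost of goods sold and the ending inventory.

COGS = $8,223.30; ending inventory = $6,482.60

Sep 7, 176 sold [FIFO — oldest first]: 176 @ $24.70 = $4,347.20
Sep 9, 148 sold [FIFO — oldest first]: 1 @ $24.70 + 147 @ $26.20 = $3,876.10
Total COGS = $4,347.20 + $3,876.10 = $8,223.30
Ending inventory: 44 @ $26.20 + 188 @ $28.35 = $6,482.60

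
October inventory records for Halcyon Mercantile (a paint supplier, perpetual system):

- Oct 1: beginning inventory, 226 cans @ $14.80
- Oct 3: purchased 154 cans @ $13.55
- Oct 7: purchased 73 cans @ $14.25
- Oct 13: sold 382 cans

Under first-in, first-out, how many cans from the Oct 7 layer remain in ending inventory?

Oct 13, 382 sold [FIFO — oldest first]: 226 @ $14.80 + 154 @ $13.55 + 2 @ $14.25 = $5,460.00
Ending inventory: 71 @ $14.25 = $1,011.75

71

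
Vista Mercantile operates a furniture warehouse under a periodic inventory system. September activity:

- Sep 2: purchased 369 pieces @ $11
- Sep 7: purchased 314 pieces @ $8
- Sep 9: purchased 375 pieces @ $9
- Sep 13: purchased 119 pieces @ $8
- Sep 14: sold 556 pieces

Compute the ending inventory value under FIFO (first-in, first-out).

Sep 14, 556 sold [FIFO — oldest first]: 369 @ $11 + 187 @ $8 = $5,555
Ending inventory: 127 @ $8 + 375 @ $9 + 119 @ $8 = $5,343
Check: goods available $10,898 = COGS $5,555 + ending $5,343

Ending inventory = $5,343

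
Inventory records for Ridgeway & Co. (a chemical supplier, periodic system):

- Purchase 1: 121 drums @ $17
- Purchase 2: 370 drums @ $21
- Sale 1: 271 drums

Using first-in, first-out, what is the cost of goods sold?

Sale 1 (271) [FIFO — oldest first]: 121 @ $17 + 150 @ $21 = $5,207
Ending inventory: 220 @ $21 = $4,620

COGS = $5,207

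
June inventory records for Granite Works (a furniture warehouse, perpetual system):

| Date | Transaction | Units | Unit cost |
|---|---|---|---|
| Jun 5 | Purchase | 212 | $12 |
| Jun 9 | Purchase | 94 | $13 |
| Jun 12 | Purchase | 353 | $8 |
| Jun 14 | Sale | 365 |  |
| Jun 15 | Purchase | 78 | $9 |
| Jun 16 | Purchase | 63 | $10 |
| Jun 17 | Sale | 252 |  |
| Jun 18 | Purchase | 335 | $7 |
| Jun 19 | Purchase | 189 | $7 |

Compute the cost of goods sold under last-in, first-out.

Jun 14, 365 sold [LIFO — newest first]: 353 @ $8 + 12 @ $13 = $2,980
Jun 17, 252 sold [LIFO — newest first]: 63 @ $10 + 78 @ $9 + 82 @ $13 + 29 @ $12 = $2,746
Total COGS = $2,980 + $2,746 = $5,726
Ending inventory: 183 @ $12 + 335 @ $7 + 189 @ $7 = $5,864

COGS = $5,726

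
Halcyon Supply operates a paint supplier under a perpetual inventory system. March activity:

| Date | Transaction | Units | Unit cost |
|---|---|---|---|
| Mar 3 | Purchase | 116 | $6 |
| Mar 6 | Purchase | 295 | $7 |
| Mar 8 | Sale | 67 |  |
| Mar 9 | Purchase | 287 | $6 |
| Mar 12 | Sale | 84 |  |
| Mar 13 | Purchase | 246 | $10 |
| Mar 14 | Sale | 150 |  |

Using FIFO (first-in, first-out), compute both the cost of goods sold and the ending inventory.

COGS = $1,991; ending inventory = $4,952

Mar 8, 67 sold [FIFO — oldest first]: 67 @ $6 = $402
Mar 12, 84 sold [FIFO — oldest first]: 49 @ $6 + 35 @ $7 = $539
Mar 14, 150 sold [FIFO — oldest first]: 150 @ $7 = $1,050
Total COGS = $402 + $539 + $1,050 = $1,991
Ending inventory: 110 @ $7 + 287 @ $6 + 246 @ $10 = $4,952
Check: goods available $6,943 = COGS $1,991 + ending $4,952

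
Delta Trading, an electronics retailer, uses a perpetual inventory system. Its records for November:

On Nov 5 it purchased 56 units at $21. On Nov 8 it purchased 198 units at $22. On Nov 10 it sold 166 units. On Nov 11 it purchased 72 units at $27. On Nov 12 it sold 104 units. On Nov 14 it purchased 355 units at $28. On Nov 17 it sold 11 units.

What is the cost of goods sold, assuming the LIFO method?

Nov 10, 166 sold [LIFO — newest first]: 166 @ $22 = $3,652
Nov 12, 104 sold [LIFO — newest first]: 72 @ $27 + 32 @ $22 = $2,648
Nov 17, 11 sold [LIFO — newest first]: 11 @ $28 = $308
Total COGS = $3,652 + $2,648 + $308 = $6,608
Ending inventory: 56 @ $21 + 344 @ $28 = $10,808
Check: goods available $17,416 = COGS $6,608 + ending $10,808

COGS = $6,608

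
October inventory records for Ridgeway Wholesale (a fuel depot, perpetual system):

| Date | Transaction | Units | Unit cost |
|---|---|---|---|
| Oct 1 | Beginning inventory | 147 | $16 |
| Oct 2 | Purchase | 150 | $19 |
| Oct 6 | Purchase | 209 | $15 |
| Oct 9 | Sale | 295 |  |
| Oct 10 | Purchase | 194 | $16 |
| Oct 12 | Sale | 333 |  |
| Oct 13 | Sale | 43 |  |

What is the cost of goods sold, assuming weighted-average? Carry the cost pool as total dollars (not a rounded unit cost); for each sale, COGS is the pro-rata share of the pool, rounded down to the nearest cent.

COGS = $10,969.80

After Oct 1: 147 on hand, pool $2,352.00 (≈ $16.0000 each)
After Oct 2: 297 on hand, pool $5,202.00 (≈ $17.5152 each)
After Oct 6: 506 on hand, pool $8,337.00 (≈ $16.4763 each)
Oct 9, sell 295: 295/506 × $8,337.00 → $4,860.50
After Oct 10: 405 on hand, pool $6,580.50 (≈ $16.2481 each)
Oct 12, sell 333: 333/405 × $6,580.50 → $5,410.63
Oct 13, sell 43: 43/72 × $1,169.87 → $698.67
Total COGS = $4,860.50 + $5,410.63 + $698.67 = $10,969.80
Ending inventory (cost pool remaining) = $471.20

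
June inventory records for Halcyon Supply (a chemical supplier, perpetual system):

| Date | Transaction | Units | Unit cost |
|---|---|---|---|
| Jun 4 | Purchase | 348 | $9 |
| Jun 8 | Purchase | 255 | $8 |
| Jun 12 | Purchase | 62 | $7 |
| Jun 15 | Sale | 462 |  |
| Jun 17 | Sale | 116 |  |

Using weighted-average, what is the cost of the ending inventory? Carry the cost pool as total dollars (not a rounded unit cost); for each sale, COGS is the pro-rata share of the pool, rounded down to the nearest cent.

Ending inventory = $733.42

After Jun 4: 348 on hand, pool $3,132.00 (≈ $9.0000 each)
After Jun 8: 603 on hand, pool $5,172.00 (≈ $8.5771 each)
After Jun 12: 665 on hand, pool $5,606.00 (≈ $8.4301 each)
Jun 15, sell 462: 462/665 × $5,606.00 → $3,894.69
Jun 17, sell 116: 116/203 × $1,711.31 → $977.89
Total COGS = $3,894.69 + $977.89 = $4,872.58
Ending inventory (cost pool remaining) = $733.42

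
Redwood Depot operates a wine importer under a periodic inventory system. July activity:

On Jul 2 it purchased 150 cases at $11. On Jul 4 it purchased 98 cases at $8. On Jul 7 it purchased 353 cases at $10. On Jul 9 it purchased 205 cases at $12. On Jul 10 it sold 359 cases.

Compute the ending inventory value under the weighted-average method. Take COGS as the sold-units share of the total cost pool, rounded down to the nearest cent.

Ending inventory = $4,671.88

Jul 10, sell 359: 359/806 × $8,424.00 → $3,752.12
Ending inventory (cost pool remaining) = $4,671.88
Check: goods available $8,424.00 = COGS $3,752.12 + ending $4,671.88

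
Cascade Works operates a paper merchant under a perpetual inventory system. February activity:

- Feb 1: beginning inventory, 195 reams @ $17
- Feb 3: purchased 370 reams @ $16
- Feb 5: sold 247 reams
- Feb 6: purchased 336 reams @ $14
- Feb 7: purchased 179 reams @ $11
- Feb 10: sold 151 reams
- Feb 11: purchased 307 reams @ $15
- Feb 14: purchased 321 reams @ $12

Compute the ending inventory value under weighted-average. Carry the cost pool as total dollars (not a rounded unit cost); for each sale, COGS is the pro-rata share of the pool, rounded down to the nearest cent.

After Feb 1: 195 on hand, pool $3,315.00 (≈ $17.0000 each)
After Feb 3: 565 on hand, pool $9,235.00 (≈ $16.3451 each)
Feb 5, sell 247: 247/565 × $9,235.00 → $4,037.24
After Feb 6: 654 on hand, pool $9,901.76 (≈ $15.1403 each)
After Feb 7: 833 on hand, pool $11,870.76 (≈ $14.2506 each)
Feb 10, sell 151: 151/833 × $11,870.76 → $2,151.84
After Feb 11: 989 on hand, pool $14,323.92 (≈ $14.4832 each)
After Feb 14: 1310 on hand, pool $18,175.92 (≈ $13.8747 each)
Total COGS = $4,037.24 + $2,151.84 = $6,189.08
Ending inventory (cost pool remaining) = $18,175.92
Check: goods available $24,365.00 = COGS $6,189.08 + ending $18,175.92

Ending inventory = $18,175.92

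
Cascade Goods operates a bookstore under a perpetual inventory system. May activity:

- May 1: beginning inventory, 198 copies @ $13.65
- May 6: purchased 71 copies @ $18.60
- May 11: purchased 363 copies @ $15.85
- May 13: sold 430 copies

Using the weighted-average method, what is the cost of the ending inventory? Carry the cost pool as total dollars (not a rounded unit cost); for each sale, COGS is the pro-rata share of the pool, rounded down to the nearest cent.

After May 1: 198 on hand, pool $2,702.70 (≈ $13.6500 each)
After May 6: 269 on hand, pool $4,023.30 (≈ $14.9565 each)
After May 11: 632 on hand, pool $9,776.85 (≈ $15.4697 each)
May 13, sell 430: 430/632 × $9,776.85 → $6,651.97
Ending inventory (cost pool remaining) = $3,124.88

Ending inventory = $3,124.88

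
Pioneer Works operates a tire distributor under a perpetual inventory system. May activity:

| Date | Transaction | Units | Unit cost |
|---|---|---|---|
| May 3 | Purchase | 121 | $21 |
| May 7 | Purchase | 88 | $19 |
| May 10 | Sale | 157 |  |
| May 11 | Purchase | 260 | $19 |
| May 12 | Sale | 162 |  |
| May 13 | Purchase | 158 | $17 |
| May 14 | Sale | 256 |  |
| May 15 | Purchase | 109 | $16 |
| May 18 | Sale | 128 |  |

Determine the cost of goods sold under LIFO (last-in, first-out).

May 10, 157 sold [LIFO — newest first]: 88 @ $19 + 69 @ $21 = $3,121
May 12, 162 sold [LIFO — newest first]: 162 @ $19 = $3,078
May 14, 256 sold [LIFO — newest first]: 158 @ $17 + 98 @ $19 = $4,548
May 18, 128 sold [LIFO — newest first]: 109 @ $16 + 19 @ $21 = $2,143
Total COGS = $3,121 + $3,078 + $4,548 + $2,143 = $12,890
Ending inventory: 33 @ $21 = $693
Check: goods available $13,583 = COGS $12,890 + ending $693

COGS = $12,890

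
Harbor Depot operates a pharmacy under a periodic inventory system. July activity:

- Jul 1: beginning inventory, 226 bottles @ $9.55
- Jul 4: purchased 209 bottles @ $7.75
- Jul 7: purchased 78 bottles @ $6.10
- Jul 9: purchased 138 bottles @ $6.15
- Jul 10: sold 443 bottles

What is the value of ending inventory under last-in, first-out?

Jul 10, 443 sold [LIFO — newest first]: 138 @ $6.15 + 78 @ $6.10 + 209 @ $7.75 + 18 @ $9.55 = $3,116.15
Ending inventory: 208 @ $9.55 = $1,986.40

Ending inventory = $1,986.40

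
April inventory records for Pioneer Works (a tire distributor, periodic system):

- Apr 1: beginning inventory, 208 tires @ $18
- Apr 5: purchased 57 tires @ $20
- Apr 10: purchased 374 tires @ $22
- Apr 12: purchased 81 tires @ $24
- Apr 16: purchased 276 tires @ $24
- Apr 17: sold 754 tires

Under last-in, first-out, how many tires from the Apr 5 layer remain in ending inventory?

Apr 17, 754 sold [LIFO — newest first]: 276 @ $24 + 81 @ $24 + 374 @ $22 + 23 @ $20 = $17,256
Ending inventory: 208 @ $18 + 34 @ $20 = $4,424
Check: goods available $21,680 = COGS $17,256 + ending $4,424

34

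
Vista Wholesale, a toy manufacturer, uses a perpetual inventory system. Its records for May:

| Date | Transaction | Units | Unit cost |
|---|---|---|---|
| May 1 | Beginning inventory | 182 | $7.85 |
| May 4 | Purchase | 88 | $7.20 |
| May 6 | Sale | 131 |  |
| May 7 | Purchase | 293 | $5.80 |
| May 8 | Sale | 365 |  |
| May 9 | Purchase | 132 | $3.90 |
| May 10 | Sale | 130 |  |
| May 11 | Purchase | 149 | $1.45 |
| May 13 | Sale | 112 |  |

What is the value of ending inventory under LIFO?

Ending inventory = $587.40

May 6, 131 sold [LIFO — newest first]: 88 @ $7.20 + 43 @ $7.85 = $971.15
May 8, 365 sold [LIFO — newest first]: 293 @ $5.80 + 72 @ $7.85 = $2,264.60
May 10, 130 sold [LIFO — newest first]: 130 @ $3.90 = $507.00
May 13, 112 sold [LIFO — newest first]: 112 @ $1.45 = $162.40
Total COGS = $971.15 + $2,264.60 + $507.00 + $162.40 = $3,905.15
Ending inventory: 67 @ $7.85 + 2 @ $3.90 + 37 @ $1.45 = $587.40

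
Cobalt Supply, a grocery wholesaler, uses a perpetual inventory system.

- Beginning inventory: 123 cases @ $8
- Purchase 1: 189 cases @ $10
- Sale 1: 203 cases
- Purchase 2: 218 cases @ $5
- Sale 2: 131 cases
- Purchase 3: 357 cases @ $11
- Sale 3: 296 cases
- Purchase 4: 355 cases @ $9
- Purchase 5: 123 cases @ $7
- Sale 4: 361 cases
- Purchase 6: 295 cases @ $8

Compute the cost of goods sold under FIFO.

Sale 1 (203) [FIFO — oldest first]: 123 @ $8 + 80 @ $10 = $1,784
Sale 2 (131) [FIFO — oldest first]: 109 @ $10 + 22 @ $5 = $1,200
Sale 3 (296) [FIFO — oldest first]: 196 @ $5 + 100 @ $11 = $2,080
Sale 4 (361) [FIFO — oldest first]: 257 @ $11 + 104 @ $9 = $3,763
Total COGS = $1,784 + $1,200 + $2,080 + $3,763 = $8,827
Ending inventory: 251 @ $9 + 123 @ $7 + 295 @ $8 = $5,480
Check: goods available $14,307 = COGS $8,827 + ending $5,480

COGS = $8,827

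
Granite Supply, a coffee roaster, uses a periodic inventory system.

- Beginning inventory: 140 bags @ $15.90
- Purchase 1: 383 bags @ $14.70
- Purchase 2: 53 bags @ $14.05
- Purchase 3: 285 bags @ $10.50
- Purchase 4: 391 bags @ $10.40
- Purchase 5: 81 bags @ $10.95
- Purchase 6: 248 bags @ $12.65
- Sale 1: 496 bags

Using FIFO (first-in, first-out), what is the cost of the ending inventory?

Ending inventory = $12,224.60

Sale 1 (496) [FIFO — oldest first]: 140 @ $15.90 + 356 @ $14.70 = $7,459.20
Ending inventory: 27 @ $14.70 + 53 @ $14.05 + 285 @ $10.50 + 391 @ $10.40 + 81 @ $10.95 + 248 @ $12.65 = $12,224.60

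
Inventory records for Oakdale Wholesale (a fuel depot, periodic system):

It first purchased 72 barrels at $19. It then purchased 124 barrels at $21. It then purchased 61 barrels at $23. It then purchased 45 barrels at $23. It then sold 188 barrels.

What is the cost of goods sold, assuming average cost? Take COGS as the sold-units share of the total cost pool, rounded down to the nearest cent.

Sale 1, sell 188: 188/302 × $6,410.00 → $3,990.33
Ending inventory (cost pool remaining) = $2,419.67

COGS = $3,990.33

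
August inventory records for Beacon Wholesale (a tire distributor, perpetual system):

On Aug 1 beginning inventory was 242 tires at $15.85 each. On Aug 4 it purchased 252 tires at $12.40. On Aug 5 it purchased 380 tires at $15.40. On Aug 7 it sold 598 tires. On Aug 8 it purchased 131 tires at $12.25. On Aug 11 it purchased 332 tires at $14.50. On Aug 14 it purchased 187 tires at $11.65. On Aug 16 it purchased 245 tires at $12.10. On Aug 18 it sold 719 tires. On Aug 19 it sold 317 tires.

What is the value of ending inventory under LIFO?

Aug 7, 598 sold [LIFO — newest first]: 380 @ $15.40 + 218 @ $12.40 = $8,555.20
Aug 18, 719 sold [LIFO — newest first]: 245 @ $12.10 + 187 @ $11.65 + 287 @ $14.50 = $9,304.55
Aug 19, 317 sold [LIFO — newest first]: 45 @ $14.50 + 131 @ $12.25 + 34 @ $12.40 + 107 @ $15.85 = $4,374.80
Total COGS = $8,555.20 + $9,304.55 + $4,374.80 = $22,234.55
Ending inventory: 135 @ $15.85 = $2,139.75

Ending inventory = $2,139.75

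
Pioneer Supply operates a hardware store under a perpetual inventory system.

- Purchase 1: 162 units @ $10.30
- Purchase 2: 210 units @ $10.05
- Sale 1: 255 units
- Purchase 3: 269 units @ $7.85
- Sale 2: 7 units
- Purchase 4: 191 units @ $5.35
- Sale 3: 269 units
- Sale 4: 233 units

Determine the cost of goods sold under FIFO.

COGS = $6,548.80

Sale 1 (255) [FIFO — oldest first]: 162 @ $10.30 + 93 @ $10.05 = $2,603.25
Sale 2 (7) [FIFO — oldest first]: 7 @ $10.05 = $70.35
Sale 3 (269) [FIFO — oldest first]: 110 @ $10.05 + 159 @ $7.85 = $2,353.65
Sale 4 (233) [FIFO — oldest first]: 110 @ $7.85 + 123 @ $5.35 = $1,521.55
Total COGS = $2,603.25 + $70.35 + $2,353.65 + $1,521.55 = $6,548.80
Ending inventory: 68 @ $5.35 = $363.80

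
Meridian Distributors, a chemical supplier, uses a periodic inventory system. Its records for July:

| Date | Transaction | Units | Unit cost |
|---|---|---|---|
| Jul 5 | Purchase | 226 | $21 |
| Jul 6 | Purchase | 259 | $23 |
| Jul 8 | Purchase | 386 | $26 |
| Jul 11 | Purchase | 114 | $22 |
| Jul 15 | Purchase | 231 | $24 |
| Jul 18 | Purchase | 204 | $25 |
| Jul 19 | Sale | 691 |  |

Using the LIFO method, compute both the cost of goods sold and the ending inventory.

Jul 19, 691 sold [LIFO — newest first]: 204 @ $25 + 231 @ $24 + 114 @ $22 + 142 @ $26 = $16,844
Ending inventory: 226 @ $21 + 259 @ $23 + 244 @ $26 = $17,047
Check: goods available $33,891 = COGS $16,844 + ending $17,047

COGS = $16,844; ending inventory = $17,047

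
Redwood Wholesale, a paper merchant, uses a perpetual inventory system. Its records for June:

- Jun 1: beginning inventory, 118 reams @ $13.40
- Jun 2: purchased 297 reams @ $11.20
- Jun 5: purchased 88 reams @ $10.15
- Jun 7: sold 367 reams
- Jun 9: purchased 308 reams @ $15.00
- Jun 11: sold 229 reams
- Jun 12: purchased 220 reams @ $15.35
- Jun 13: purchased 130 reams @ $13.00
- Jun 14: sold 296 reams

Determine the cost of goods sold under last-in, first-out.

COGS = $11,691.10

Jun 7, 367 sold [LIFO — newest first]: 88 @ $10.15 + 279 @ $11.20 = $4,018.00
Jun 11, 229 sold [LIFO — newest first]: 229 @ $15.00 = $3,435.00
Jun 14, 296 sold [LIFO — newest first]: 130 @ $13.00 + 166 @ $15.35 = $4,238.10
Total COGS = $4,018.00 + $3,435.00 + $4,238.10 = $11,691.10
Ending inventory: 118 @ $13.40 + 18 @ $11.20 + 79 @ $15.00 + 54 @ $15.35 = $3,796.70
Check: goods available $15,487.80 = COGS $11,691.10 + ending $3,796.70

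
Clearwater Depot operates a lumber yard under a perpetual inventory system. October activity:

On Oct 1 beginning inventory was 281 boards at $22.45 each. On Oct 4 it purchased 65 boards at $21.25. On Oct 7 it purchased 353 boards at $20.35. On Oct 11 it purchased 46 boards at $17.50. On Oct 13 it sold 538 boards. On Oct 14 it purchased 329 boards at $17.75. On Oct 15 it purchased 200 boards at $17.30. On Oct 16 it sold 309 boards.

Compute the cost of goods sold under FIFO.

COGS = $17,488.75

Oct 13, 538 sold [FIFO — oldest first]: 281 @ $22.45 + 65 @ $21.25 + 192 @ $20.35 = $11,596.90
Oct 16, 309 sold [FIFO — oldest first]: 161 @ $20.35 + 46 @ $17.50 + 102 @ $17.75 = $5,891.85
Total COGS = $11,596.90 + $5,891.85 = $17,488.75
Ending inventory: 227 @ $17.75 + 200 @ $17.30 = $7,489.25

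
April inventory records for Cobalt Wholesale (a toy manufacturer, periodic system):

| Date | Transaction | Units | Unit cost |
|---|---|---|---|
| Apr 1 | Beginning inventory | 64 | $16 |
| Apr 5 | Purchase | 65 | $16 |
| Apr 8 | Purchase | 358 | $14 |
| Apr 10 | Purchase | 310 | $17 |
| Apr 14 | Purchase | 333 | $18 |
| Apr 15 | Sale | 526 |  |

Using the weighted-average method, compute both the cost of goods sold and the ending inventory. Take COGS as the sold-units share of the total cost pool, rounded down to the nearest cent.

Apr 15, sell 526: 526/1130 × $18,340.00 → $8,537.02
Ending inventory (cost pool remaining) = $9,802.98

COGS = $8,537.02; ending inventory = $9,802.98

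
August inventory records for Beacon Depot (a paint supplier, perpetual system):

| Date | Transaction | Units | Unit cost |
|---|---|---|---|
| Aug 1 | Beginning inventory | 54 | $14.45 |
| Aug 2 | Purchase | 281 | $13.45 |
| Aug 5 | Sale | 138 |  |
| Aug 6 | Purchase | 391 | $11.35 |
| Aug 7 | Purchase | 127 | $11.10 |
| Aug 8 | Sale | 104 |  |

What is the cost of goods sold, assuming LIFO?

Aug 5, 138 sold [LIFO — newest first]: 138 @ $13.45 = $1,856.10
Aug 8, 104 sold [LIFO — newest first]: 104 @ $11.10 = $1,154.40
Total COGS = $1,856.10 + $1,154.40 = $3,010.50
Ending inventory: 54 @ $14.45 + 143 @ $13.45 + 391 @ $11.35 + 23 @ $11.10 = $7,396.80

COGS = $3,010.50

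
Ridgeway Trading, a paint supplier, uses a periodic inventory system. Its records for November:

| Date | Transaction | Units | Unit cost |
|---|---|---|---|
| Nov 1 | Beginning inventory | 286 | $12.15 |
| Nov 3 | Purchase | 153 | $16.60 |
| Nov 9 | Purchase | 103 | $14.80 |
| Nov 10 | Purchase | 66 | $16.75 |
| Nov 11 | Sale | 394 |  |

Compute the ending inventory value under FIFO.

Ending inventory = $3,376.90

Nov 11, 394 sold [FIFO — oldest first]: 286 @ $12.15 + 108 @ $16.60 = $5,267.70
Ending inventory: 45 @ $16.60 + 103 @ $14.80 + 66 @ $16.75 = $3,376.90
Check: goods available $8,644.60 = COGS $5,267.70 + ending $3,376.90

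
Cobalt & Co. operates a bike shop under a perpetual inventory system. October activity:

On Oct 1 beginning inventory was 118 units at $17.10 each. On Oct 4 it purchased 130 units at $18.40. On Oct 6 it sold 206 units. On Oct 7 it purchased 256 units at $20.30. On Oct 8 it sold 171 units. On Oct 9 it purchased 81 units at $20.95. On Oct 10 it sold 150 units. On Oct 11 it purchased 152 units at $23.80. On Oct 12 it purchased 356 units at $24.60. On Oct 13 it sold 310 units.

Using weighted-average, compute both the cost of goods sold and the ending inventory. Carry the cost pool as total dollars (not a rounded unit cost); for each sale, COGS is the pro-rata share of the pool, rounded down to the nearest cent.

After Oct 1: 118 on hand, pool $2,017.80 (≈ $17.1000 each)
After Oct 4: 248 on hand, pool $4,409.80 (≈ $17.7815 each)
Oct 6, sell 206: 206/248 × $4,409.80 → $3,662.97
After Oct 7: 298 on hand, pool $5,943.63 (≈ $19.9451 each)
Oct 8, sell 171: 171/298 × $5,943.63 → $3,410.60
After Oct 9: 208 on hand, pool $4,229.98 (≈ $20.3364 each)
Oct 10, sell 150: 150/208 × $4,229.98 → $3,050.46
After Oct 11: 210 on hand, pool $4,797.12 (≈ $22.8434 each)
After Oct 12: 566 on hand, pool $13,554.72 (≈ $23.9483 each)
Oct 13, sell 310: 310/566 × $13,554.72 → $7,423.96
Total COGS = $3,662.97 + $3,410.60 + $3,050.46 + $7,423.96 = $17,547.99
Ending inventory (cost pool remaining) = $6,130.76
Check: goods available $23,678.75 = COGS $17,547.99 + ending $6,130.76

COGS = $17,547.99; ending inventory = $6,130.76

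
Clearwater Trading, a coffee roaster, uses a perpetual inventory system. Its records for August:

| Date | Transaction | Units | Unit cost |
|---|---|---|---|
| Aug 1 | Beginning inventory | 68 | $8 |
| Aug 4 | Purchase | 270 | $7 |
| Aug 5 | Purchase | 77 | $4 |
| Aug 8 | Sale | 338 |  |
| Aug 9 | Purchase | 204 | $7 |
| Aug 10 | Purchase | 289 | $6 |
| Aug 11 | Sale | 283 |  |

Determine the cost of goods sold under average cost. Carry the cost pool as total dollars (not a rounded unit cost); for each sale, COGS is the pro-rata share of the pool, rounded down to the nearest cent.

COGS = $4,055.74

After Aug 1: 68 on hand, pool $544.00 (≈ $8.0000 each)
After Aug 4: 338 on hand, pool $2,434.00 (≈ $7.2012 each)
After Aug 5: 415 on hand, pool $2,742.00 (≈ $6.6072 each)
Aug 8, sell 338: 338/415 × $2,742.00 → $2,233.24
After Aug 9: 281 on hand, pool $1,936.76 (≈ $6.8924 each)
After Aug 10: 570 on hand, pool $3,670.76 (≈ $6.4399 each)
Aug 11, sell 283: 283/570 × $3,670.76 → $1,822.50
Total COGS = $2,233.24 + $1,822.50 = $4,055.74
Ending inventory (cost pool remaining) = $1,848.26
Check: goods available $5,904.00 = COGS $4,055.74 + ending $1,848.26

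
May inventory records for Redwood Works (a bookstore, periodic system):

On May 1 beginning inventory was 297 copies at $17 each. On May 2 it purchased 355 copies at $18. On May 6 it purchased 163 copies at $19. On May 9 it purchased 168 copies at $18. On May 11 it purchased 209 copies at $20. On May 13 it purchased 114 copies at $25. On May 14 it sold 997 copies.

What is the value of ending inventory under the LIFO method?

May 14, 997 sold [LIFO — newest first]: 114 @ $25 + 209 @ $20 + 168 @ $18 + 163 @ $19 + 343 @ $18 = $19,325
Ending inventory: 297 @ $17 + 12 @ $18 = $5,265

Ending inventory = $5,265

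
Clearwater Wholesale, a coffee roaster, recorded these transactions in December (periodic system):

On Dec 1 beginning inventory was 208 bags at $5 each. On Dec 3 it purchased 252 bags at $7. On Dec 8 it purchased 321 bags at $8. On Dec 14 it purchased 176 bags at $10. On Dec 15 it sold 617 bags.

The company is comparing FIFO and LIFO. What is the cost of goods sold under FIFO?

FIFO COGS: 208 @ $5 + 252 @ $7 + 157 @ $8 = $4,060
LIFO COGS: 176 @ $10 + 321 @ $8 + 120 @ $7 = $5,168

COGS = $4,060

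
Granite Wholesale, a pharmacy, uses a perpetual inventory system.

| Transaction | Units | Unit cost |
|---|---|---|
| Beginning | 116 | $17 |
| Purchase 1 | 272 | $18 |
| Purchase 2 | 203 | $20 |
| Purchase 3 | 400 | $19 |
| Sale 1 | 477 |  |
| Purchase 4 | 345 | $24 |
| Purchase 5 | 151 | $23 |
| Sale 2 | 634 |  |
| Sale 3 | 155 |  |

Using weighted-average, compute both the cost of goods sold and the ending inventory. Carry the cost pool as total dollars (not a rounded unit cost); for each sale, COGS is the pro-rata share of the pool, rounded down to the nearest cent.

COGS = $25,606.54; ending inventory = $4,674.46

After Beginning: 116 on hand, pool $1,972.00 (≈ $17.0000 each)
After Purchase 1: 388 on hand, pool $6,868.00 (≈ $17.7010 each)
After Purchase 2: 591 on hand, pool $10,928.00 (≈ $18.4907 each)
After Purchase 3: 991 on hand, pool $18,528.00 (≈ $18.6963 each)
Sale 1, sell 477: 477/991 × $18,528.00 → $8,918.11
After Purchase 4: 859 on hand, pool $17,889.89 (≈ $20.8264 each)
After Purchase 5: 1010 on hand, pool $21,362.89 (≈ $21.1514 each)
Sale 2, sell 634: 634/1010 × $21,362.89 → $13,409.97
Sale 3, sell 155: 155/376 × $7,952.92 → $3,278.46
Total COGS = $8,918.11 + $13,409.97 + $3,278.46 = $25,606.54
Ending inventory (cost pool remaining) = $4,674.46
Check: goods available $30,281.00 = COGS $25,606.54 + ending $4,674.46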